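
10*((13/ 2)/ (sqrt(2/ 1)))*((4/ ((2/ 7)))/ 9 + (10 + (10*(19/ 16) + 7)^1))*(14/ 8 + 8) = 1851395*sqrt(2)/ 192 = 13636.81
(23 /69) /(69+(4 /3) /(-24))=6 /1241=0.00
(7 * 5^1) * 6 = 210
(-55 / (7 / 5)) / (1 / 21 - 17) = 825 / 356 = 2.32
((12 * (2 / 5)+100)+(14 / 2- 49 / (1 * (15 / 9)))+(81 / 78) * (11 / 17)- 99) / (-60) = 35201 / 132600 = 0.27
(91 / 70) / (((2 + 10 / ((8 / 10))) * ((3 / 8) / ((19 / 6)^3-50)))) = -51233 / 11745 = -4.36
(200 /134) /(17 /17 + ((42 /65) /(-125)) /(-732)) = 99125000 /66414219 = 1.49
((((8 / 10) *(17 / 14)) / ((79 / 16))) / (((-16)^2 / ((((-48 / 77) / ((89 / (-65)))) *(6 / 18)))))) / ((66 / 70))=2210 / 17865771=0.00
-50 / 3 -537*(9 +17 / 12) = -67325 / 12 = -5610.42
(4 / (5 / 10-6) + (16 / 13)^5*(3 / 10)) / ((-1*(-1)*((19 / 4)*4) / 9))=1160424 / 20421115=0.06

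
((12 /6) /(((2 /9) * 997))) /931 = 9 /928207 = 0.00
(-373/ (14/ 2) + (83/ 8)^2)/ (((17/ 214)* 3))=868519/ 3808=228.08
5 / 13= 0.38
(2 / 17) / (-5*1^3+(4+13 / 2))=0.02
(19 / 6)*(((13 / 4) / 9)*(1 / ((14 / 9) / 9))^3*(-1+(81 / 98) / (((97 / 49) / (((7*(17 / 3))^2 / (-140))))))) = -107380389987 / 85173760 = -1260.72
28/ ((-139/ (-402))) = 11256/ 139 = 80.98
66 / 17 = 3.88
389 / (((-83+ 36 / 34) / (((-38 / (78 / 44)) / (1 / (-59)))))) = -326179612 / 54327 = -6004.01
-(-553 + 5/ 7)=3866/ 7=552.29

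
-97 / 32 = -3.03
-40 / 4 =-10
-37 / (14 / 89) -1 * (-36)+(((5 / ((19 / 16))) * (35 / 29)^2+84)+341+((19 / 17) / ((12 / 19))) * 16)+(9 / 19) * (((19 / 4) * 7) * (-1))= 5578604377 / 22818012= 244.48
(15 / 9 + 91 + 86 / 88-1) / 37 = 2.50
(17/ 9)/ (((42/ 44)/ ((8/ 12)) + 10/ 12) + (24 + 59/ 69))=17204/ 247011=0.07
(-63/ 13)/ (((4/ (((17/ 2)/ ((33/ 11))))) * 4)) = -357/ 416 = -0.86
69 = 69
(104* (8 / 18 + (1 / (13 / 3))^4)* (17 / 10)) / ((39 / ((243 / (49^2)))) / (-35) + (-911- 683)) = -4139028 / 84006689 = -0.05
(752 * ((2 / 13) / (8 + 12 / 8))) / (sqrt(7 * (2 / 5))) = 1504 * sqrt(70) / 1729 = 7.28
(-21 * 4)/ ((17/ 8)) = -672/ 17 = -39.53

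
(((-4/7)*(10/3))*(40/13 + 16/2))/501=-640/15197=-0.04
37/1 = 37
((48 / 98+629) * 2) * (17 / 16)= 524365 / 392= 1337.67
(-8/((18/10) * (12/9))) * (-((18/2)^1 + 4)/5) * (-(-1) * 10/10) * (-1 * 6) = -52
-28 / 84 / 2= -1 / 6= -0.17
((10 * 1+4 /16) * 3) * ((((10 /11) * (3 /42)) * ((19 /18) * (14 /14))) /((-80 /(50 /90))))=-3895 /266112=-0.01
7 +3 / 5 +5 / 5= 43 / 5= 8.60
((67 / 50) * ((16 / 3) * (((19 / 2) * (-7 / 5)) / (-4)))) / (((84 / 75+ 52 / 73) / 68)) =582029 / 660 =881.86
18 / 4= 9 / 2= 4.50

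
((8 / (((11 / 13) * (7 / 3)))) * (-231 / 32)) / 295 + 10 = 11683 / 1180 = 9.90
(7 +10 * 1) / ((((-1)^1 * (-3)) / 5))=85 / 3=28.33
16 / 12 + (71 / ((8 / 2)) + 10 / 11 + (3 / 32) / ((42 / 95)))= 298703 / 14784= 20.20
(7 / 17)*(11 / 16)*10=385 / 136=2.83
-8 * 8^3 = -4096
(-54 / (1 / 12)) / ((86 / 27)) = -8748 / 43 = -203.44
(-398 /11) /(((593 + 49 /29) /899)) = -5188129 /94853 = -54.70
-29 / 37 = -0.78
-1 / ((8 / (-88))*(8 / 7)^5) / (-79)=-184877 / 2588672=-0.07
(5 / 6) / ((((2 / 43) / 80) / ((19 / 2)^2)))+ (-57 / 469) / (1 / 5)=182006320 / 1407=129357.73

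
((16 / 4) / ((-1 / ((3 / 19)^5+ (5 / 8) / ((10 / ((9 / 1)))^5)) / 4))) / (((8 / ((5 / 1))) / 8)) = -146250049851 / 4952198000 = -29.53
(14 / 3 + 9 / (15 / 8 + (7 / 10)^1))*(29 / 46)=36569 / 7107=5.15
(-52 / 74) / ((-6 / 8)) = 104 / 111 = 0.94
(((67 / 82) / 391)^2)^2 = 20151121 / 1056726112056760336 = 0.00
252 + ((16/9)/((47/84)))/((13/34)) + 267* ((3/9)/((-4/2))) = 791159/3666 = 215.81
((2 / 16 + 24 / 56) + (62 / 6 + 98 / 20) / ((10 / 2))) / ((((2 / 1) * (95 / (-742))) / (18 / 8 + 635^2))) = -1292606240417 / 228000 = -5669325.62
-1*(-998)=998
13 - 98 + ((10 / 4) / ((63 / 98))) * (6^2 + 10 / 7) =545 / 9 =60.56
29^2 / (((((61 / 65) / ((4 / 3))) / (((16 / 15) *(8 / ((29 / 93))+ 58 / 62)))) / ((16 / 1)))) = 9228477440 / 17019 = 542245.57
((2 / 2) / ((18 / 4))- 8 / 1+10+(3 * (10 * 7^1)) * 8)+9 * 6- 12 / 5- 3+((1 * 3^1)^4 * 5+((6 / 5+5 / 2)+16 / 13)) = 2504681 / 1170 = 2140.75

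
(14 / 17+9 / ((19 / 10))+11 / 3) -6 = 3127 / 969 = 3.23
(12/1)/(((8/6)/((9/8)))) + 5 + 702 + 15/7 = 40279/56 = 719.27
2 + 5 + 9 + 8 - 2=22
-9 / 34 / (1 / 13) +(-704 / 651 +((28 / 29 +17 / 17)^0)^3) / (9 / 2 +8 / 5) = -4664207 / 1350174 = -3.45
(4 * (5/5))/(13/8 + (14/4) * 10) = 0.11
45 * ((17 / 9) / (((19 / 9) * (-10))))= -153 / 38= -4.03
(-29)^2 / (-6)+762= 3731 / 6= 621.83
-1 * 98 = -98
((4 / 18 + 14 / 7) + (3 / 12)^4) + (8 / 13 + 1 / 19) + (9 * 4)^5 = 34410576814511 / 569088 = 60466178.89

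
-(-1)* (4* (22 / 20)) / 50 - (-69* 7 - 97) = 72511 / 125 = 580.09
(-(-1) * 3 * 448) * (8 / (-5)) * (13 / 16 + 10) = -116256 / 5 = -23251.20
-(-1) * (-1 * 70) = -70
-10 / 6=-5 / 3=-1.67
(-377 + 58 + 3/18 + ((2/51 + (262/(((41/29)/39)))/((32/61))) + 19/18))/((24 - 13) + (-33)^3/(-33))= 1350895829/110404800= 12.24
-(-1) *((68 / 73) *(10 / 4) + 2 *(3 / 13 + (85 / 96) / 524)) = 66683161 / 23869248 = 2.79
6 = 6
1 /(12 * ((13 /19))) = 19 /156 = 0.12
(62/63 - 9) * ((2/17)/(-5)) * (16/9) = 3232/9639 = 0.34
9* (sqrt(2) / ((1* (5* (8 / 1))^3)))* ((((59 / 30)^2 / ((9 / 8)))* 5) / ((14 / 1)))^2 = 12117361* sqrt(2) / 57153600000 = 0.00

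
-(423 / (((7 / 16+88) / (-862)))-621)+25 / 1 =6748106 / 1415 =4768.98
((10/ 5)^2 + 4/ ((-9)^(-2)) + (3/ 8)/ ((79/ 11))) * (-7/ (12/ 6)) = -1451303/ 1264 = -1148.18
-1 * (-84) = 84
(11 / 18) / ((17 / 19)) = 209 / 306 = 0.68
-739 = -739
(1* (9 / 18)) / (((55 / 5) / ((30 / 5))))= 3 / 11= 0.27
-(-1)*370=370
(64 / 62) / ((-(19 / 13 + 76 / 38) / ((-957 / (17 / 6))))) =265408 / 2635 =100.72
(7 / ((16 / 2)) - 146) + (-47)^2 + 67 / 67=16519 / 8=2064.88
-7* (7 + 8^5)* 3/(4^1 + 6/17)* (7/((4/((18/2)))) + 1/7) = -743828625/296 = -2512934.54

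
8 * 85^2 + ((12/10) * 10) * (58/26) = 751748/13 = 57826.77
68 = 68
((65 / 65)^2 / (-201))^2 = 1 / 40401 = 0.00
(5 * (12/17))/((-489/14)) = -0.10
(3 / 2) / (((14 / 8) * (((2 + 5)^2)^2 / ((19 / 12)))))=19 / 33614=0.00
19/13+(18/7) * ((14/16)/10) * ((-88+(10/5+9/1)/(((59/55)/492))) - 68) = 4224274/3835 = 1101.51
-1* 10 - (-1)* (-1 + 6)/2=-15/2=-7.50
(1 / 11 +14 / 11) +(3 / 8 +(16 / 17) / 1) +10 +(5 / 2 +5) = 20.18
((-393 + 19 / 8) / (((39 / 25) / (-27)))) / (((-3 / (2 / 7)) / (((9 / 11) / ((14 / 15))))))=-31640625 / 56056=-564.45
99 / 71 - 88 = -86.61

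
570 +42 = 612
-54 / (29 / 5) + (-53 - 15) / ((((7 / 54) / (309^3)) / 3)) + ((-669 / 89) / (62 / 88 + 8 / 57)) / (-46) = -40883320630267790400 / 880531379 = -46430282446.83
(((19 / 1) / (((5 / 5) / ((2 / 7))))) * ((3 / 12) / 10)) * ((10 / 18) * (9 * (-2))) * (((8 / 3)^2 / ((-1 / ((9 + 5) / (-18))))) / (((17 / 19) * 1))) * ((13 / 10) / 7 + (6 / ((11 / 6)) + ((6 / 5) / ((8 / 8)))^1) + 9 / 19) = -22825232 / 530145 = -43.05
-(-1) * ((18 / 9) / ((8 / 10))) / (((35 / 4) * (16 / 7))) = 1 / 8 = 0.12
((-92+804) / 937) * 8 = 6.08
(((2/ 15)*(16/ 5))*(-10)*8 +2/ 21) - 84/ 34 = -65168/ 1785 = -36.51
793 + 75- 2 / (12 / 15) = 1731 / 2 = 865.50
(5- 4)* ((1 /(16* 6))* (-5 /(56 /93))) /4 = -155 /7168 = -0.02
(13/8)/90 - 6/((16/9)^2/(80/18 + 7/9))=-57001/5760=-9.90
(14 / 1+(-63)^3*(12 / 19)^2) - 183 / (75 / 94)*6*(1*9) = -1011821446 / 9025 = -112113.18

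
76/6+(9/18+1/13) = 1033/78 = 13.24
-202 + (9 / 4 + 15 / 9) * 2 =-1165 / 6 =-194.17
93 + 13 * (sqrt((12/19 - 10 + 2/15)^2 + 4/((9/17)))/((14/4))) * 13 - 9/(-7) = 660/7 + 676 * sqrt(1885281)/1995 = 559.54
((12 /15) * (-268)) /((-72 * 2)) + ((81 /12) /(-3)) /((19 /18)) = -1099 /1710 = -0.64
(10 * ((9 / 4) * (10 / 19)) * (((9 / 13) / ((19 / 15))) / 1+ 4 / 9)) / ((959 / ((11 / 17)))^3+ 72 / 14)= 102626755 / 28469587604038373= 0.00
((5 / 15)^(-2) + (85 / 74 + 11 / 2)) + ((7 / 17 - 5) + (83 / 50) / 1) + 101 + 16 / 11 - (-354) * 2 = 284777377 / 345950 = 823.17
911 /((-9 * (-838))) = 911 /7542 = 0.12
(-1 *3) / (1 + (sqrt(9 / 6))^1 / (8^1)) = -2.60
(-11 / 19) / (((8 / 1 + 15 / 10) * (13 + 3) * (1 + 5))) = -11 / 17328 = -0.00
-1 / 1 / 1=-1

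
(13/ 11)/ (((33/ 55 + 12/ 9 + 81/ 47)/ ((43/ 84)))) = 131365/ 794024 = 0.17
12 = 12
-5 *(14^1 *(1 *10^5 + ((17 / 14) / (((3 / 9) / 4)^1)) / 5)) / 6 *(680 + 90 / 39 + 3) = -31182408718 / 39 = -799548941.49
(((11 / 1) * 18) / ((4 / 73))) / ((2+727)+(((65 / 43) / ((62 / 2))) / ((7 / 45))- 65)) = 6130467 / 1127038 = 5.44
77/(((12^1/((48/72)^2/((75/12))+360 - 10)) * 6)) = 3032491/8100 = 374.38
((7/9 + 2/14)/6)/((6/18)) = 29/63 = 0.46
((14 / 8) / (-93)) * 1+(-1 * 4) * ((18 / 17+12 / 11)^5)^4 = -18076901573914352630433999535302938111930035367753348695 / 1017126736860408902744320267371143040269892657972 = -17772516.36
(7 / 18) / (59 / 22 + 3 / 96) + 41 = 353627 / 8595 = 41.14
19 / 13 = 1.46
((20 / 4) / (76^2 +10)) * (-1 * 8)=-20 / 2893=-0.01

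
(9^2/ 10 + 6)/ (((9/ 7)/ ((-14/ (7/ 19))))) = -6251/ 15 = -416.73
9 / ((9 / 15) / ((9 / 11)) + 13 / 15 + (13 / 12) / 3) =1620 / 353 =4.59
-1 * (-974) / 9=974 / 9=108.22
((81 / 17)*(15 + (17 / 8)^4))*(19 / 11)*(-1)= -223094979 / 765952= -291.26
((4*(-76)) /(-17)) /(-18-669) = -304 /11679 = -0.03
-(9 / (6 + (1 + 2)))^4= -1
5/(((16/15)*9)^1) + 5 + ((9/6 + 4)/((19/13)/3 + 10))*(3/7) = 789583/137424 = 5.75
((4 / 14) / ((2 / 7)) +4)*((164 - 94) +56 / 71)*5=125650 / 71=1769.72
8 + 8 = 16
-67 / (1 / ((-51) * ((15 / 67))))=765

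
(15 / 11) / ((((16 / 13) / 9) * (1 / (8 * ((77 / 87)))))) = 4095 / 58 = 70.60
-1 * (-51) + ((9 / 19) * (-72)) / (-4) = 1131 / 19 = 59.53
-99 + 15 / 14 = -1371 / 14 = -97.93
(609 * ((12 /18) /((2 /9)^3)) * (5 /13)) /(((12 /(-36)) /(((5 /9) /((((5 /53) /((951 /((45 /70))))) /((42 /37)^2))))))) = -8528110483410 /17797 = -479188092.57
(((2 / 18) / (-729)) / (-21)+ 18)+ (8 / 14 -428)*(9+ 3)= -704218373 / 137781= -5111.14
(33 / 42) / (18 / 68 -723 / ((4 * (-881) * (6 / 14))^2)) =3483410568 / 1172150161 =2.97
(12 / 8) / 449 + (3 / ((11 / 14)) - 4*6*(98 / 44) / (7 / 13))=-942867 / 9878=-95.45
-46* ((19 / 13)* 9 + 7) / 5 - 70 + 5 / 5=-16537 / 65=-254.42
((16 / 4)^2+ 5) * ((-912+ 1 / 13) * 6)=-1493730 / 13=-114902.31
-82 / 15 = -5.47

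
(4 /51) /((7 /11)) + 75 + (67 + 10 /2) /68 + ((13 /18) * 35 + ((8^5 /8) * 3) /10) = 14247083 /10710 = 1330.26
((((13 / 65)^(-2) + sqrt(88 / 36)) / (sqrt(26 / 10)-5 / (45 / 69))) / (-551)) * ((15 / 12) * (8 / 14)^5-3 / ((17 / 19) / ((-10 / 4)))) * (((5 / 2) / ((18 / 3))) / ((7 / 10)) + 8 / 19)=3919980665 * sqrt(1430) / 211728549463424 + 450797776475 * sqrt(22) / 635185648390272 + 293998549875 * sqrt(65) / 211728549463424 + 11269944411875 / 211728549463424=0.07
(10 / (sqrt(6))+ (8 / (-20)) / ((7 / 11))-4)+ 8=118 / 35+ 5 * sqrt(6) / 3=7.45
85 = 85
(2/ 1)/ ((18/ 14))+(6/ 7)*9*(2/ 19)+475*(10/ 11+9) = 62005849/ 13167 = 4709.19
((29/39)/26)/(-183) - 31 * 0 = -29/185562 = -0.00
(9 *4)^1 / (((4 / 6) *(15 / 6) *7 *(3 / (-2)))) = -72 / 35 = -2.06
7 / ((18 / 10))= 35 / 9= 3.89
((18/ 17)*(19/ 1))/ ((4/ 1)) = 171/ 34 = 5.03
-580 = -580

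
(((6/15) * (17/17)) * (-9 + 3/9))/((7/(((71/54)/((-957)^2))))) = -1846/2596431915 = -0.00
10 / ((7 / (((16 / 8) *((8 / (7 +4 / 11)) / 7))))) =1760 / 3969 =0.44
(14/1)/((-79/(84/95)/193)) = -226968/7505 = -30.24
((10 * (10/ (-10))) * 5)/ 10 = -5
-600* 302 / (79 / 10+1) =-1812000 / 89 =-20359.55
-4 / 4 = -1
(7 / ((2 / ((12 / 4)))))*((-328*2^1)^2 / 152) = 564816 / 19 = 29727.16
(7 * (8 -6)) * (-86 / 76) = -301 / 19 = -15.84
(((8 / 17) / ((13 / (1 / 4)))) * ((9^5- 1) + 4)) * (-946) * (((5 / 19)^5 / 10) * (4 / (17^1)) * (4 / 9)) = -9800560000 / 1468847991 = -6.67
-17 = -17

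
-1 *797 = -797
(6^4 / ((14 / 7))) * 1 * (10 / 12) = 540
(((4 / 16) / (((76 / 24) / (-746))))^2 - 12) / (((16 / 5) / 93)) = 580240485 / 5776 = 100457.15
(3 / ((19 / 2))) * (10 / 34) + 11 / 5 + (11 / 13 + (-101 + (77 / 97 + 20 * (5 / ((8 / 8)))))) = 5972788 / 2036515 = 2.93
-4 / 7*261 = -1044 / 7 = -149.14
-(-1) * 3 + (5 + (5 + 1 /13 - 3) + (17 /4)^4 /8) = 1354061 /26624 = 50.86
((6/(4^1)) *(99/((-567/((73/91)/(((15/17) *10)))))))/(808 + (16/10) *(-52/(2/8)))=-1241/24766560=-0.00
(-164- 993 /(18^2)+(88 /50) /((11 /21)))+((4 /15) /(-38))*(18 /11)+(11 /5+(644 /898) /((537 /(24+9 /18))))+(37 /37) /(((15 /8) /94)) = -5050107253097 /45353355300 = -111.35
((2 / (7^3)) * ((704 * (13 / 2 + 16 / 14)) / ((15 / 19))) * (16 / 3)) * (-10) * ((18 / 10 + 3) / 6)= -183197696 / 108045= -1695.57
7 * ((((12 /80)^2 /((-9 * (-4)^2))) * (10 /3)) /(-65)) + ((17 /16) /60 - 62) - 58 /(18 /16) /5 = -72.29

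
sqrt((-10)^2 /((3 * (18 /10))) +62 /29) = sqrt(1407138) /261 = 4.54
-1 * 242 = -242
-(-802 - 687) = 1489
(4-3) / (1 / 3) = 3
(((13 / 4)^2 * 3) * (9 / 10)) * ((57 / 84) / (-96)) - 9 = -1319139 / 143360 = -9.20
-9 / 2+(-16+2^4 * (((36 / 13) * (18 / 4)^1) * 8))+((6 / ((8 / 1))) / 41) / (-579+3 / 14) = 2266812854 / 1439633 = 1574.58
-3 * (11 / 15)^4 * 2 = -29282 / 16875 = -1.74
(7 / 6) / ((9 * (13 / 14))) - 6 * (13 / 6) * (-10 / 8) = 23011 / 1404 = 16.39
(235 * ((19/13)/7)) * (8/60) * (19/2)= 16967/273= 62.15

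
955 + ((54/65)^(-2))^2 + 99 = 8980071649/8503056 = 1056.10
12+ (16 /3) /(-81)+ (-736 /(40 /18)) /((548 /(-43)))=6312386 /166455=37.92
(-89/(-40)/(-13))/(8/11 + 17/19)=-18601/176280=-0.11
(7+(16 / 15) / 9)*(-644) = -618884 / 135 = -4584.33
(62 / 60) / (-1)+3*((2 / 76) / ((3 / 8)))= -469 / 570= -0.82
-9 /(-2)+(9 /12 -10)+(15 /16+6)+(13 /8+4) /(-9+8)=-55 /16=-3.44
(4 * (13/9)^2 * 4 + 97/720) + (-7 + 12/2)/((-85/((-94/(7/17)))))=1398527/45360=30.83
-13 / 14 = -0.93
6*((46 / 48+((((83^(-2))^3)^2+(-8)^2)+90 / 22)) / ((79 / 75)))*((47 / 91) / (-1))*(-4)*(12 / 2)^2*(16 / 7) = 3956230239848576104306584150043200 / 59169284453759081400617852033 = 66862.90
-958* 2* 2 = -3832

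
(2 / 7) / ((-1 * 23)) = -2 / 161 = -0.01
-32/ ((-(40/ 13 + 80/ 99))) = 5148/ 625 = 8.24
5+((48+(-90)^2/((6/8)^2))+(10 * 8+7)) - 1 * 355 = 14185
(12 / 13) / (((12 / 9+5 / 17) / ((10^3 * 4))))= 2448000 / 1079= 2268.77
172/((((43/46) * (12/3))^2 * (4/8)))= 1058/43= 24.60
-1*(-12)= 12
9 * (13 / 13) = 9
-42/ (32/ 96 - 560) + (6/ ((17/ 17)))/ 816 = 18815/ 228344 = 0.08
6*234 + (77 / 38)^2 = 2033305 / 1444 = 1408.11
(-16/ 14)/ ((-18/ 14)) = 8/ 9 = 0.89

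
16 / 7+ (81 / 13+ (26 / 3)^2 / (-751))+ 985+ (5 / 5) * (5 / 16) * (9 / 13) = 9778443869 / 9841104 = 993.63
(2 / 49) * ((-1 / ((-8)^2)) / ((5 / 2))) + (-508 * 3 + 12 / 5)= -5964673 / 3920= -1521.60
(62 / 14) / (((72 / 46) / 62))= 22103 / 126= 175.42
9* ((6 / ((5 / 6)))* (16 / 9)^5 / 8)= 524288 / 3645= 143.84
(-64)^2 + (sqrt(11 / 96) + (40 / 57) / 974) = sqrt(66) / 24 + 113700884 / 27759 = 4096.34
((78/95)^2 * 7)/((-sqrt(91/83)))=-468 * sqrt(7553)/9025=-4.51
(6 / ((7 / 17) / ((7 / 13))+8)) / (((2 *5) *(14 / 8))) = 204 / 5215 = 0.04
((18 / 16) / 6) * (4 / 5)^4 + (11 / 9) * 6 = 13894 / 1875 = 7.41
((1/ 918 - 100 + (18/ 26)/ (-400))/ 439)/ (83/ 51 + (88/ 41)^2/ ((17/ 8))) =-401223653611/ 6684976630800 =-0.06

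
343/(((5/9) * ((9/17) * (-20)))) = -5831/100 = -58.31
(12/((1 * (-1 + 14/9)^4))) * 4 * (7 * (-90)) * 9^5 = -2343119117472/125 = -18744952939.78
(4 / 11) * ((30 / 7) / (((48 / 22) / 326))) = 1630 / 7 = 232.86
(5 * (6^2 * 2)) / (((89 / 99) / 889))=31683960 / 89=355999.55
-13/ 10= -1.30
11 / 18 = 0.61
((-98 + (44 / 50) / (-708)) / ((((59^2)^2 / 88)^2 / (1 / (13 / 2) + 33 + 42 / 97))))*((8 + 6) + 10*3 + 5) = -6969320892173024 / 819302829549290855925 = -0.00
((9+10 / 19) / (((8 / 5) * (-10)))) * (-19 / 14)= 181 / 224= 0.81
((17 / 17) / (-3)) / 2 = -1 / 6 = -0.17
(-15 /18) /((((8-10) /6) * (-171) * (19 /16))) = -40 /3249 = -0.01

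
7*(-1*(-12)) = 84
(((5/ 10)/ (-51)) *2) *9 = -3/ 17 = -0.18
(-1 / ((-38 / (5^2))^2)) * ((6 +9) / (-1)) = 9375 / 1444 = 6.49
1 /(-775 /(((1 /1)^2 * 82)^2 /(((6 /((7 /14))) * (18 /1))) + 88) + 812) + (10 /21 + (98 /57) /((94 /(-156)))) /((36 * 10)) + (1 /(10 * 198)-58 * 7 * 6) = -58586860697902927 /24050387477655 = -2436.00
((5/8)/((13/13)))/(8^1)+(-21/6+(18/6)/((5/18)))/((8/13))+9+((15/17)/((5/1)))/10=20.96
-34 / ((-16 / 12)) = 51 / 2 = 25.50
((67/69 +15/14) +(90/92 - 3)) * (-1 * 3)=-10/161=-0.06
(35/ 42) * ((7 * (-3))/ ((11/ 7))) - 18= -641/ 22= -29.14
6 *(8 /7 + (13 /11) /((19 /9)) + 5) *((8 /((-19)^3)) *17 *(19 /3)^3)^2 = 362743552 /355509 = 1020.35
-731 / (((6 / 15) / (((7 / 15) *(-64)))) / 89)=14573216 / 3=4857738.67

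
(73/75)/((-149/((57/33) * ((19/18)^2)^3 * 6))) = -65252636947/696825439200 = -0.09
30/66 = 5/11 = 0.45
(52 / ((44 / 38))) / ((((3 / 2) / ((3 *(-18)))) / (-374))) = 604656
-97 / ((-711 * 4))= 97 / 2844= 0.03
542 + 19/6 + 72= 3703/6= 617.17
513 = 513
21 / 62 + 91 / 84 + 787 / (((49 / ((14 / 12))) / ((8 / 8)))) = 17499 / 868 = 20.16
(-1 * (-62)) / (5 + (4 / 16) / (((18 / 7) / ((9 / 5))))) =2480 / 207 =11.98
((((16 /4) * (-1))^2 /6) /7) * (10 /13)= 80 /273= 0.29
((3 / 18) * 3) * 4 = 2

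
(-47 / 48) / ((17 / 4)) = -47 / 204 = -0.23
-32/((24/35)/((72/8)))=-420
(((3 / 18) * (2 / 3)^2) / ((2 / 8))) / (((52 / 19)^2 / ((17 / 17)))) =361 / 9126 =0.04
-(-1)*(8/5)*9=72/5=14.40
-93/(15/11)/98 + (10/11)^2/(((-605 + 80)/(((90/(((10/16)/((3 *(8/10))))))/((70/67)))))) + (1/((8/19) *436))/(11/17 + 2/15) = -124455578563/102884751200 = -1.21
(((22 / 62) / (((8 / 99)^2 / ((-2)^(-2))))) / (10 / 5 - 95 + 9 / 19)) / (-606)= 227601 / 939400192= 0.00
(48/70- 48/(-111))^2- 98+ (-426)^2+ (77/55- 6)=304169822839/1677025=181374.65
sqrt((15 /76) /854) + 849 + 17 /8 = sqrt(243390) /32452 + 6809 /8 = 851.14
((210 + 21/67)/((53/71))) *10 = 10004610/3551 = 2817.41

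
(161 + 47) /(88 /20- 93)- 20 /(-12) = -905 /1329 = -0.68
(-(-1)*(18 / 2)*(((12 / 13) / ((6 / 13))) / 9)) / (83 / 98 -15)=-196 / 1387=-0.14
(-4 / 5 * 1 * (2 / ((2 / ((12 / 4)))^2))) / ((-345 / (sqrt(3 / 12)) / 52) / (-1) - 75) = 156 / 2675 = 0.06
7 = 7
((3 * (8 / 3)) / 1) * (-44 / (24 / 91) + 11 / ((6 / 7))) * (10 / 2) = -6160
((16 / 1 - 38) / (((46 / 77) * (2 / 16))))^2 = 45914176 / 529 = 86794.28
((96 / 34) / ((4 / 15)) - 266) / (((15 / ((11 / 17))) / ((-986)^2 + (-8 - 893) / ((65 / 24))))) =-13652392952 / 1275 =-10707759.18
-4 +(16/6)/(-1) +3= -11/3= -3.67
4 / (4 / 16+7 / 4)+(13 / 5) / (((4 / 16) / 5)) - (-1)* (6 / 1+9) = 69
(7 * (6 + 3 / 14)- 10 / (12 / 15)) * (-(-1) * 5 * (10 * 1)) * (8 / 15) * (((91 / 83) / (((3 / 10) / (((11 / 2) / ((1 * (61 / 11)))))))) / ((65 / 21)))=14703920 / 15189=968.06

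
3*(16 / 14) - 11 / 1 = -53 / 7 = -7.57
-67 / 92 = -0.73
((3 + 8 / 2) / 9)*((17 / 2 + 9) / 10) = 49 / 36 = 1.36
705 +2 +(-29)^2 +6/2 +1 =1552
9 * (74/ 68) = 333/ 34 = 9.79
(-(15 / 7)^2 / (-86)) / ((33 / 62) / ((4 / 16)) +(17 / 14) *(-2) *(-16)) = 0.00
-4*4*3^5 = -3888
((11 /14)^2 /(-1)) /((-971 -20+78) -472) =121 /271460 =0.00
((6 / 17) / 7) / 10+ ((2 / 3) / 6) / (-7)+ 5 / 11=26137 / 58905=0.44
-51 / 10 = -5.10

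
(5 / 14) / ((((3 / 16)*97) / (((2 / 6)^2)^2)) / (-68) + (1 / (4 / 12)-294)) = -0.00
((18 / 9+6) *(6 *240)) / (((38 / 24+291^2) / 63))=8709120 / 1016191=8.57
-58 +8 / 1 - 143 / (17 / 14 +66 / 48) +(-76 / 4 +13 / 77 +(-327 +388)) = -704051 / 11165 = -63.06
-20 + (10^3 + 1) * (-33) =-33053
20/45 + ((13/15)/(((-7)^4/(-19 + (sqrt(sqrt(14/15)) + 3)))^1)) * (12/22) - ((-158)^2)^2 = -740671623765044/1188495 + 26 * 14^(1/4) * 15^(3/4)/1980825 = -623201295.56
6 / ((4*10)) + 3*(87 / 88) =1371 / 440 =3.12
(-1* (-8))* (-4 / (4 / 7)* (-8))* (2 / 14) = 64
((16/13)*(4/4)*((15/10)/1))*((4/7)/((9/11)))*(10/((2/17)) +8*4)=1056/7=150.86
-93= -93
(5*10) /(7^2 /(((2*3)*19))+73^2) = 1140 /121511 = 0.01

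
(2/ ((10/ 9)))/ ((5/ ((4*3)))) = 108/ 25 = 4.32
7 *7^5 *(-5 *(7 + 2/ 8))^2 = 2473570225/ 16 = 154598139.06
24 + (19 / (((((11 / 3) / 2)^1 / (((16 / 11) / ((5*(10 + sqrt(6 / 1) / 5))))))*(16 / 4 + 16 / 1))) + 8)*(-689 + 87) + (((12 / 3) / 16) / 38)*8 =-320090403 / 66671 + 3192*sqrt(6) / 17545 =-4800.60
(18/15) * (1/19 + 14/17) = 1698/1615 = 1.05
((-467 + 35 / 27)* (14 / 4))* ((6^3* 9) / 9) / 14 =-25148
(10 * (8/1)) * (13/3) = 1040/3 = 346.67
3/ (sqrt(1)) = 3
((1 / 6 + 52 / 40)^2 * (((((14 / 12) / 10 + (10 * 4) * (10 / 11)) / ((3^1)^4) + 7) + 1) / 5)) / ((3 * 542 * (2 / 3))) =18337 / 5467500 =0.00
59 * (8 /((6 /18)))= 1416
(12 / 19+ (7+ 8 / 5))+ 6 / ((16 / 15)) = 11291 / 760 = 14.86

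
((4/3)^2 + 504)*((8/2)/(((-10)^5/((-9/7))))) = 569/21875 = 0.03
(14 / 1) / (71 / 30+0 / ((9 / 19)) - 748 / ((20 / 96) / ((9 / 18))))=-84 / 10757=-0.01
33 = 33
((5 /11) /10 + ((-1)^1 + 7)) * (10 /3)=665 /33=20.15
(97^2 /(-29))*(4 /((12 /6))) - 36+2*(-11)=-20500 /29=-706.90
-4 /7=-0.57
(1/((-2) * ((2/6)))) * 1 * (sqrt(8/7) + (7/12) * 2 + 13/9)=-47/12-3 * sqrt(14)/7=-5.52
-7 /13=-0.54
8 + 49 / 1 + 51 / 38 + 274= 12629 / 38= 332.34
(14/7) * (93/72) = 2.58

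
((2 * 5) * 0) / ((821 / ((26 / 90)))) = 0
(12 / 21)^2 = 0.33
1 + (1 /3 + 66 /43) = 370 /129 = 2.87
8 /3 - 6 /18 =7 /3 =2.33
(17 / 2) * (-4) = -34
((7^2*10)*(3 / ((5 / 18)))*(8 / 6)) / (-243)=-784 / 27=-29.04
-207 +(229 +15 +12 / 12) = 38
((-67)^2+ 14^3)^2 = 52316289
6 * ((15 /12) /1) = 15 /2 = 7.50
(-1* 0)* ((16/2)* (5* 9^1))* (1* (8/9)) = 0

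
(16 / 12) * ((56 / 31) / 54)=112 / 2511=0.04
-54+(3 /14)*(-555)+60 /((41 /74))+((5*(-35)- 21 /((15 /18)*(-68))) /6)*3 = -14827339 /97580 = -151.95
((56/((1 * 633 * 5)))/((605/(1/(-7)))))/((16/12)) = -2/638275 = -0.00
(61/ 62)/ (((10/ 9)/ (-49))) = -26901/ 620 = -43.39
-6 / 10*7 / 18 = -7 / 30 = -0.23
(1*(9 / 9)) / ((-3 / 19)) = -19 / 3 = -6.33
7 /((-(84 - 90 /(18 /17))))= 7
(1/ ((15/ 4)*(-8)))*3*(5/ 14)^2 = -5/ 392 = -0.01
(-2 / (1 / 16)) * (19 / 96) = -19 / 3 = -6.33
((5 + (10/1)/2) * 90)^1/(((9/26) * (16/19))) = 6175/2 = 3087.50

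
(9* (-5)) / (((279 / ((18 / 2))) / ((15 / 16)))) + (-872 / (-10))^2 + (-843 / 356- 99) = 8278226249 / 1103600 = 7501.11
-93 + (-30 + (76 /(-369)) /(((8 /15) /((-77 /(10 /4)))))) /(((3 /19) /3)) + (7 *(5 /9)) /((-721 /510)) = -1857102 /4223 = -439.76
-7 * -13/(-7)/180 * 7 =-91/180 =-0.51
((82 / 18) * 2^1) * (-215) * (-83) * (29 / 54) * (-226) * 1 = -4795201330 / 243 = -19733338.81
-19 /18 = -1.06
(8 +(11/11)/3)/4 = 25/12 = 2.08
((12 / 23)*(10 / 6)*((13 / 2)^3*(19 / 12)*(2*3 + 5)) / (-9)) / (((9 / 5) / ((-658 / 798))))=28396225 / 134136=211.70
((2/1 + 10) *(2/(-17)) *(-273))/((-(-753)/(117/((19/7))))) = 22.06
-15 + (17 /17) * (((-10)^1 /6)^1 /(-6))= -265 /18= -14.72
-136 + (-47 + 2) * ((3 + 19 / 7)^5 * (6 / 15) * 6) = -11061485752 / 16807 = -658147.54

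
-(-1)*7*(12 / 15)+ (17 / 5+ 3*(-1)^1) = 6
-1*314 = -314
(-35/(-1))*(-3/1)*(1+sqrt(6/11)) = -182.55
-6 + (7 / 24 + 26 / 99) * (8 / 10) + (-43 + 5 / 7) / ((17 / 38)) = -11790139 / 117810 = -100.08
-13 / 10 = -1.30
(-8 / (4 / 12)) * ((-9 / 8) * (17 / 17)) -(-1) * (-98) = -71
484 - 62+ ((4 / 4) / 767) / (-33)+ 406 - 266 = 14224781 / 25311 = 562.00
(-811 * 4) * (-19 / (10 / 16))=493088 / 5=98617.60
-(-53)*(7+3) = 530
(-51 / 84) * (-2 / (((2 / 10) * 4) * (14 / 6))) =0.65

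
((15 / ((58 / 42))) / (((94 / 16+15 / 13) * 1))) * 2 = 65520 / 21199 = 3.09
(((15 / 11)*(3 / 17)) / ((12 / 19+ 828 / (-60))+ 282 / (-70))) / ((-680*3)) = 665 / 96946784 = 0.00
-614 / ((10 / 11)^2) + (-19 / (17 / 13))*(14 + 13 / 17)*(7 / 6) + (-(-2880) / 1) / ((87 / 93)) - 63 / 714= 2621555279 / 1257150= 2085.32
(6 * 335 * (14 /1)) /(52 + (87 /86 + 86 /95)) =229903800 /440501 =521.91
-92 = -92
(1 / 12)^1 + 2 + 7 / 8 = 2.96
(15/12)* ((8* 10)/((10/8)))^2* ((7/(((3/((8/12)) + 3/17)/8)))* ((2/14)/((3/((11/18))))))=7659520/4293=1784.19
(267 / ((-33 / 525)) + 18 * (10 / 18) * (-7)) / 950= -9499 / 2090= -4.54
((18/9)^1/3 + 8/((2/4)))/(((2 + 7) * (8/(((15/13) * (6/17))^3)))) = 168750/10793861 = 0.02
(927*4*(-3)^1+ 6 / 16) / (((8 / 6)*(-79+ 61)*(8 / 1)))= 29663 / 512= 57.94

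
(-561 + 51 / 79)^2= 1959655824 / 6241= 313997.09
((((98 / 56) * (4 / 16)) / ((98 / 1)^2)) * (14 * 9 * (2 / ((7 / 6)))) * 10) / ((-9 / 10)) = -75 / 686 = -0.11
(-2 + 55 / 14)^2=729 / 196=3.72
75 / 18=25 / 6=4.17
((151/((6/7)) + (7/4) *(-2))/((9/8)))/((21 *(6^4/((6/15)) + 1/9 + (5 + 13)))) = 592/263907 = 0.00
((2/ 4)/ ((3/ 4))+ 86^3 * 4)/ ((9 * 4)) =3816337/ 54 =70672.91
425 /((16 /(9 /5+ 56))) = 24565 /16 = 1535.31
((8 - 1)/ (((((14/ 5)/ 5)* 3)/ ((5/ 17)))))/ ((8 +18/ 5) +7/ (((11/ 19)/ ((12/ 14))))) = 6875/ 123216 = 0.06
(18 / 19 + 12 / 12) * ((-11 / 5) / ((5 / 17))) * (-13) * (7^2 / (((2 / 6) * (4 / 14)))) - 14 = 92542163 / 950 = 97412.80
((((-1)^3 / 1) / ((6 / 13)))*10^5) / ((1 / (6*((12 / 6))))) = -2600000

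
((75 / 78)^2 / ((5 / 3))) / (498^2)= 125 / 55883568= 0.00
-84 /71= -1.18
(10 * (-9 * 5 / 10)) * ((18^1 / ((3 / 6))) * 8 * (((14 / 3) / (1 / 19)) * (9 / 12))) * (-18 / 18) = 861840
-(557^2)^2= -96254442001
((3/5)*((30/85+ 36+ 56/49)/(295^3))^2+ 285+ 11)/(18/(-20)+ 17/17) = 2960.00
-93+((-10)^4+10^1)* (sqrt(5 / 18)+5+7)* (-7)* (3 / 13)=-194133 - 2695* sqrt(10)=-202655.34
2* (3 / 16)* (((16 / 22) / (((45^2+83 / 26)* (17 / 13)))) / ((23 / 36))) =36504 / 226804633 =0.00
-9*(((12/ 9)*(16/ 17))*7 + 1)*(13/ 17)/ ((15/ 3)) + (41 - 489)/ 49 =-228707/ 10115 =-22.61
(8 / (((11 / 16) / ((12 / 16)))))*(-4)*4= -1536 / 11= -139.64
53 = 53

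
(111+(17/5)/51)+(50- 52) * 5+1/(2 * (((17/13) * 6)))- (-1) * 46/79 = 8196007/80580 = 101.71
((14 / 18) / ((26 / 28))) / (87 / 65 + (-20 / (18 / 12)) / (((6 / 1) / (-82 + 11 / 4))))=245 / 51904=0.00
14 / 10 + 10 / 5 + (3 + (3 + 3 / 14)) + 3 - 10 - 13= -727 / 70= -10.39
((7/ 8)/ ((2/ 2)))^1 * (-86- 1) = -76.12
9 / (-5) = -9 / 5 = -1.80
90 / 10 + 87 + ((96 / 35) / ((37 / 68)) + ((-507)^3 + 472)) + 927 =-168767434132 / 1295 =-130322342.96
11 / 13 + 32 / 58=1.40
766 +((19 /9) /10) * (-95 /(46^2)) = 29175047 /38088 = 765.99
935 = 935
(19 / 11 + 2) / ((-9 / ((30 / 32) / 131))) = -205 / 69168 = -0.00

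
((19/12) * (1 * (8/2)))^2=361/9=40.11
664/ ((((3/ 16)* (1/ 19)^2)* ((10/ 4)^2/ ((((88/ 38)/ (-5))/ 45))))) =-35526656/ 16875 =-2105.28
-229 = -229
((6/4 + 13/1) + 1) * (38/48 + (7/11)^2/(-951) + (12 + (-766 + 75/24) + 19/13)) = -46288422861/3989128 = -11603.64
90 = 90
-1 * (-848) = 848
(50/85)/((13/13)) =10/17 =0.59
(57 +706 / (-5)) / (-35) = 421 / 175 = 2.41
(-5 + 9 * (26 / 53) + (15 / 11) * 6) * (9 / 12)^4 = 358749 / 149248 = 2.40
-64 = -64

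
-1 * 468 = -468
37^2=1369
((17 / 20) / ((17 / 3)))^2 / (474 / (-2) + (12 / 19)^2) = -0.00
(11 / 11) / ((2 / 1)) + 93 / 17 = 203 / 34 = 5.97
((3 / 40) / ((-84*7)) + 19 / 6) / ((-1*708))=-74477 / 16652160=-0.00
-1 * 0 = 0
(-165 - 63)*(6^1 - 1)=-1140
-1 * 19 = -19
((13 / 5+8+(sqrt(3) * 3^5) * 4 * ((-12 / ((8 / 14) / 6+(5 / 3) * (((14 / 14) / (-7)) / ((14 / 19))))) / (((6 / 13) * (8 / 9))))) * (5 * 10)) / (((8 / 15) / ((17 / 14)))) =67575 / 56+3806200125 * sqrt(3) / 268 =24600206.70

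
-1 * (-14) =14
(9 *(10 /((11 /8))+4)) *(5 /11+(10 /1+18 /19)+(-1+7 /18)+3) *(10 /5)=6433244 /2299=2798.28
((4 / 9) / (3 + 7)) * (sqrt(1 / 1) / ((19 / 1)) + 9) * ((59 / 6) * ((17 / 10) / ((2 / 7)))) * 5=301903 / 2565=117.70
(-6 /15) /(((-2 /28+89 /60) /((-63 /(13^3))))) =10584 /1302821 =0.01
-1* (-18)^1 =18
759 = 759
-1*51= -51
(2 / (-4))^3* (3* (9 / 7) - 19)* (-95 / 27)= -5035 / 756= -6.66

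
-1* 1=-1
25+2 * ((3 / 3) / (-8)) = 99 / 4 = 24.75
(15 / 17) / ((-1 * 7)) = -15 / 119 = -0.13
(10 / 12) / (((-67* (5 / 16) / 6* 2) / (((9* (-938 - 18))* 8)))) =550656 / 67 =8218.75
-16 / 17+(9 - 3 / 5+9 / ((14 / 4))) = 5968 / 595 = 10.03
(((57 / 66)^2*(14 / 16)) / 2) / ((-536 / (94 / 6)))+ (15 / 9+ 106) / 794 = 207733441 / 1647861248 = 0.13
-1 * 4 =-4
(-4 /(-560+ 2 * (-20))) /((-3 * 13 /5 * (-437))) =0.00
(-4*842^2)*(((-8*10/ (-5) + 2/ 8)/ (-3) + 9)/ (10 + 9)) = -30485452/ 57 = -534832.49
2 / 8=1 / 4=0.25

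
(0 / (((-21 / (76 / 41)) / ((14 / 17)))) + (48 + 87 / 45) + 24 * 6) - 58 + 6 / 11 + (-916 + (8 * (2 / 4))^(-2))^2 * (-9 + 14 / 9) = -263802187511 / 42240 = -6245316.94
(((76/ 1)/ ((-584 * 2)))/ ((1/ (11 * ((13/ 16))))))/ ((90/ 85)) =-46189/ 84096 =-0.55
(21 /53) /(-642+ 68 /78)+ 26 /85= 4912271 /16091860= 0.31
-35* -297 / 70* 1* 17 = 5049 / 2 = 2524.50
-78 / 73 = -1.07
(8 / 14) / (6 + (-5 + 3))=1 / 7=0.14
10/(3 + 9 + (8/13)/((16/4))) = 65/79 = 0.82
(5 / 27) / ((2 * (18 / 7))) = 35 / 972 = 0.04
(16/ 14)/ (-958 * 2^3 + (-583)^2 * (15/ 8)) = 64/ 35259161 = 0.00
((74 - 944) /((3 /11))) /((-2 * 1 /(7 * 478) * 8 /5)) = 13342175 /4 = 3335543.75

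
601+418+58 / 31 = 31647 / 31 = 1020.87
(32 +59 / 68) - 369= -22857 / 68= -336.13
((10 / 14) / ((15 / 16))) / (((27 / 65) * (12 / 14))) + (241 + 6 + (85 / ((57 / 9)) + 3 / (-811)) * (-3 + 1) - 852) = -2357820983 / 3744387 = -629.69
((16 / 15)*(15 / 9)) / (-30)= -8 / 135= -0.06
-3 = -3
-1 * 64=-64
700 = 700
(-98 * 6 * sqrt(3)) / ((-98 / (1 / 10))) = 3 * sqrt(3) / 5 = 1.04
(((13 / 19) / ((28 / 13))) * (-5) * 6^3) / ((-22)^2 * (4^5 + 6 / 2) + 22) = -4563 / 6611297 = -0.00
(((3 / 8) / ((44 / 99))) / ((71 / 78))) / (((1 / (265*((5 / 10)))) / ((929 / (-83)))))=-259232805 / 188576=-1374.69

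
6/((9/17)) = 34/3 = 11.33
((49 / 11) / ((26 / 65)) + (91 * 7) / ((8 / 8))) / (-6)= -4753 / 44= -108.02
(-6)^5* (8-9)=7776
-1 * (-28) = 28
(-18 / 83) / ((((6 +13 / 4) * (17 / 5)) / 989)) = -356040 / 52207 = -6.82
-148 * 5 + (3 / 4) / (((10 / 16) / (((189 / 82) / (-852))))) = -43082989 / 58220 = -740.00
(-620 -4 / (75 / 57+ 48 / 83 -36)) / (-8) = 4167549 / 53785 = 77.49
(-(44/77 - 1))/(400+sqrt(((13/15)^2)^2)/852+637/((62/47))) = 17828100/36727168723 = 0.00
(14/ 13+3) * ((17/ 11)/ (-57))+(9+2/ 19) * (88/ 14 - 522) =-267929677/ 57057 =-4695.82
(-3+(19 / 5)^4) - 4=125946 / 625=201.51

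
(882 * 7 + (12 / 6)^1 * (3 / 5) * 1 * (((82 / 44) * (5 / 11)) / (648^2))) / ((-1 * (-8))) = 104563654313 / 135489024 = 771.75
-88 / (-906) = 44 / 453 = 0.10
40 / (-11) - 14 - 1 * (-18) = 4 / 11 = 0.36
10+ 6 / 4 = 23 / 2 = 11.50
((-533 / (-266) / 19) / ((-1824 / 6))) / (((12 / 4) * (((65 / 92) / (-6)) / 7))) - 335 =-45954357 / 137180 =-334.99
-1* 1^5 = -1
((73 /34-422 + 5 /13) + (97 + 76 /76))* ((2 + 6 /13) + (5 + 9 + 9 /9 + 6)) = -43337145 /5746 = -7542.14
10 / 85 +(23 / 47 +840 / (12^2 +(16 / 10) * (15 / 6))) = 185735 / 29563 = 6.28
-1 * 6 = -6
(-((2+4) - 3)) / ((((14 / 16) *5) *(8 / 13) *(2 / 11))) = -429 / 70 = -6.13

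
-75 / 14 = -5.36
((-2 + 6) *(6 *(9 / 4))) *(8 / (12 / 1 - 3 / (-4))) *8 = 4608 / 17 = 271.06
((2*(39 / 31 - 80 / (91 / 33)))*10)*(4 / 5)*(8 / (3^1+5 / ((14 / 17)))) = -20042496 / 51181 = -391.60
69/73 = 0.95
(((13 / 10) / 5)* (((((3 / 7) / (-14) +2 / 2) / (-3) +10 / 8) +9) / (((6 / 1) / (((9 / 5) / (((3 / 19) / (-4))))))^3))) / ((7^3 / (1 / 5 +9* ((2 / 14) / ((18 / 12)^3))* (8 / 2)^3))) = -1343327337599 / 16544390625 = -81.20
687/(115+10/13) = 8931/1505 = 5.93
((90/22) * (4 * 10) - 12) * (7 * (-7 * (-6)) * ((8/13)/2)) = 1961568/143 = 13717.26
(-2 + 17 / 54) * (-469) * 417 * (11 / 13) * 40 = 100394140 / 9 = 11154904.44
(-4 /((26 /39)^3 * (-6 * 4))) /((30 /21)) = 0.39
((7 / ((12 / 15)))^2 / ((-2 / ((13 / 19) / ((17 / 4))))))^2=253605625 / 6677056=37.98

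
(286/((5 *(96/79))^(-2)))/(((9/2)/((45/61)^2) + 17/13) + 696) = 385482240000/25760495143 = 14.96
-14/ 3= -4.67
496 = 496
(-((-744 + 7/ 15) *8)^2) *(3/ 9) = -7960922176/ 675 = -11793958.78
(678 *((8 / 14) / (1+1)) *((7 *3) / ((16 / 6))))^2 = 2327150.25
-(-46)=46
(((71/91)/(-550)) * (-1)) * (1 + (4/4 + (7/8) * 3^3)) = 2911/80080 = 0.04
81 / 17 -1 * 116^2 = -228671 / 17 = -13451.24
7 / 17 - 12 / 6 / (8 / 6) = -37 / 34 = -1.09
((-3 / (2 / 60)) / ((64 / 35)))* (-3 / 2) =4725 / 64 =73.83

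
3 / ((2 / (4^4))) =384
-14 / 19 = -0.74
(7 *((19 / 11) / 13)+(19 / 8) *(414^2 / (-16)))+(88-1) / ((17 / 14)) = -25369.02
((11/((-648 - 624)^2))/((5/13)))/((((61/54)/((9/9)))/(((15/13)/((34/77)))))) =7623/186427712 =0.00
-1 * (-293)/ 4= 293/ 4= 73.25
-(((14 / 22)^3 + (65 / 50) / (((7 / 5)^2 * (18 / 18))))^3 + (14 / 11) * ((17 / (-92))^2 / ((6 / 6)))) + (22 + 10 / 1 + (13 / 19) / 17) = 1479629352267488580756 / 47400246575645993953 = 31.22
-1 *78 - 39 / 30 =-793 / 10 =-79.30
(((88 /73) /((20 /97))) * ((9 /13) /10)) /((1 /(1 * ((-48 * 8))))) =-3687552 /23725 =-155.43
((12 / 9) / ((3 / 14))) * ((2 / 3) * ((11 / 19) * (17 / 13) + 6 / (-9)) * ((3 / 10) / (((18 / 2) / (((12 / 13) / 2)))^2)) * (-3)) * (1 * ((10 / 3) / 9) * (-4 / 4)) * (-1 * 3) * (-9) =30016 / 3381183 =0.01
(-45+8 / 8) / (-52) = 11 / 13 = 0.85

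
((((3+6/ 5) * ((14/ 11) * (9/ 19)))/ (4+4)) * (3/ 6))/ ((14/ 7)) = 1323/ 16720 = 0.08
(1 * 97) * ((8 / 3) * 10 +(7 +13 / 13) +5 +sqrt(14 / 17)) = 97 * sqrt(238) / 17 +11543 / 3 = 3935.69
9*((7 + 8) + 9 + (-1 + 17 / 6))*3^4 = 37665 / 2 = 18832.50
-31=-31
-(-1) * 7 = 7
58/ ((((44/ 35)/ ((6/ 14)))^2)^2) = 1468125/ 1874048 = 0.78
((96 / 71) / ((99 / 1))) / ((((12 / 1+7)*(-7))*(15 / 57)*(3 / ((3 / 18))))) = -16 / 738045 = -0.00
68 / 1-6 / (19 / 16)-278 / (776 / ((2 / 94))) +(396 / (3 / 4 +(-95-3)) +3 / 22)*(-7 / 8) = 393681511647 / 5930420144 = 66.38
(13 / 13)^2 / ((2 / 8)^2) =16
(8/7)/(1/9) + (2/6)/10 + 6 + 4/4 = 17.32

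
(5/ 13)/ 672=5/ 8736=0.00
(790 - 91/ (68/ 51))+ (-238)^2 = 229463/ 4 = 57365.75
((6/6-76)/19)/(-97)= 75/1843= 0.04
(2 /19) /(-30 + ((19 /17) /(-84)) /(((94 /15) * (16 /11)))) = -1431808 /408085135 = -0.00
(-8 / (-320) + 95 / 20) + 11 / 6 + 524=63673 / 120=530.61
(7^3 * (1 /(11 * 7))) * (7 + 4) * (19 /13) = 931 /13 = 71.62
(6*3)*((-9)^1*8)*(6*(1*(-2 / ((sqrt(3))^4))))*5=8640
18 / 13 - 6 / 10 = 51 / 65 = 0.78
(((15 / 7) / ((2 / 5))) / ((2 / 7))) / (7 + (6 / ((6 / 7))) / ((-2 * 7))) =75 / 26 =2.88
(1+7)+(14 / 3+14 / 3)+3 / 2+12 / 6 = 125 / 6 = 20.83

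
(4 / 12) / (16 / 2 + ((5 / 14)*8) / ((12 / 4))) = 7 / 188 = 0.04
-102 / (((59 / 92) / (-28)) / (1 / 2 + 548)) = 144119472 / 59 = 2442702.92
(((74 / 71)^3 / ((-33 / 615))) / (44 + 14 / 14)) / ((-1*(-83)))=-16614184 / 2940954687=-0.01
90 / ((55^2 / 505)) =15.02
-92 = -92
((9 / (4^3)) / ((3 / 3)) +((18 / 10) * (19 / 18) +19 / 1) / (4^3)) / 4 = 299 / 2560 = 0.12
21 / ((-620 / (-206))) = 2163 / 310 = 6.98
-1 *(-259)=259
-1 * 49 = -49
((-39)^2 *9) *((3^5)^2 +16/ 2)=808431273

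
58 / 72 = 29 / 36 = 0.81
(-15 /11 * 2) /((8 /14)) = -105 /22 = -4.77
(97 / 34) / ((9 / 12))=194 / 51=3.80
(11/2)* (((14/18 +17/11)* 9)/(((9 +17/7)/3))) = 483/16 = 30.19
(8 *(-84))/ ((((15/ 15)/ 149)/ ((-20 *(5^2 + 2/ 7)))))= 50636160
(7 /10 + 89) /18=299 /60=4.98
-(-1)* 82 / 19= 82 / 19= 4.32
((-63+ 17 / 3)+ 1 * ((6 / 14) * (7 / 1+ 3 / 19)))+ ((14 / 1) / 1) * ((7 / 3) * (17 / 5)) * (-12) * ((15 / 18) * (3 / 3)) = -154936 / 133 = -1164.93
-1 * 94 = -94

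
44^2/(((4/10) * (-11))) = -440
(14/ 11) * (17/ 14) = 17/ 11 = 1.55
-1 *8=-8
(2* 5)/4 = 2.50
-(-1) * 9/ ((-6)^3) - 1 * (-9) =215/ 24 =8.96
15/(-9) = -5/3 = -1.67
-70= -70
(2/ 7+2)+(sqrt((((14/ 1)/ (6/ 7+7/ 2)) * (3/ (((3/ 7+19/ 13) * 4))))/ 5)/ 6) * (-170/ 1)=16/ 7 - 119 * sqrt(3580395)/ 15738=-12.02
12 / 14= 6 / 7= 0.86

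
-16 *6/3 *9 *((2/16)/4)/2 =-4.50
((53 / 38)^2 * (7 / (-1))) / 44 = -19663 / 63536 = -0.31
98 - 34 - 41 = 23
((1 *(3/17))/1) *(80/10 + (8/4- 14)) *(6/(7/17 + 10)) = -24/59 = -0.41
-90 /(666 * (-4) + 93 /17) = 102 /3013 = 0.03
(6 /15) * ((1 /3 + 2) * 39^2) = 7098 /5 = 1419.60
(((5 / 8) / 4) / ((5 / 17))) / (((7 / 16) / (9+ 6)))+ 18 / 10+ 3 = 23.01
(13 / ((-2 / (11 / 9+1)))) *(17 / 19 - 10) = 22490 / 171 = 131.52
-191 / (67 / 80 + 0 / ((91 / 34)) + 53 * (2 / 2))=-3.55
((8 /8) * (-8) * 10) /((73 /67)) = -5360 /73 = -73.42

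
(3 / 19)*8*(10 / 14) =120 / 133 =0.90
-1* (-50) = 50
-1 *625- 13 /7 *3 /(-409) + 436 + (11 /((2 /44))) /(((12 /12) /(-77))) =-53890210 /2863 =-18822.99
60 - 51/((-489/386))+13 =18461/163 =113.26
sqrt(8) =2 * sqrt(2) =2.83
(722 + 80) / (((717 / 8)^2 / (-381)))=-6518656 / 171363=-38.04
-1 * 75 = -75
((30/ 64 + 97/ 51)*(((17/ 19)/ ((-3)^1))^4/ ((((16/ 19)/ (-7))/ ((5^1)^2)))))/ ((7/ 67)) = -31839064975/ 853369344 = -37.31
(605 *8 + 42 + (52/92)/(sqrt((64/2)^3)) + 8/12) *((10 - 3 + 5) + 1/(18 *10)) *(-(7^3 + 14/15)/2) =-10080542.13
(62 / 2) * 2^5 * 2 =1984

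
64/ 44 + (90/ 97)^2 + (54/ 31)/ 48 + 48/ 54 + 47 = 11606069939/ 231009768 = 50.24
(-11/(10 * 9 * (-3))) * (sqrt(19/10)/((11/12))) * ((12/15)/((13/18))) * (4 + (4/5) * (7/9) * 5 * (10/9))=4832 * sqrt(190)/131625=0.51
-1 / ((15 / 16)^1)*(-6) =32 / 5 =6.40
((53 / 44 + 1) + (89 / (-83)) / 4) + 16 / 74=72720 / 33781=2.15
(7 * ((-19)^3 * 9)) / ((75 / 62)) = -8930418 / 25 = -357216.72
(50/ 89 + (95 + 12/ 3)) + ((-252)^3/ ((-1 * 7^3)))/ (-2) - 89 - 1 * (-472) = -2033244/ 89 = -22845.44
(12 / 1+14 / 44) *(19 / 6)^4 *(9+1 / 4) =1306728667 / 114048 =11457.71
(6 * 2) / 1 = 12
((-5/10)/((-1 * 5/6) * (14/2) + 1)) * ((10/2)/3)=5/29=0.17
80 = 80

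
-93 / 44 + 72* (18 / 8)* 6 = 42675 / 44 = 969.89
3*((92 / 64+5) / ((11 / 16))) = 309 / 11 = 28.09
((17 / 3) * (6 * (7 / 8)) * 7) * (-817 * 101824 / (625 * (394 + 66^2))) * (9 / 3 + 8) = -5014946552 / 78125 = -64191.32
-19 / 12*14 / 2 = -133 / 12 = -11.08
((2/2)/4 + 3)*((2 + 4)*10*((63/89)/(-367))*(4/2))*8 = -196560/32663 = -6.02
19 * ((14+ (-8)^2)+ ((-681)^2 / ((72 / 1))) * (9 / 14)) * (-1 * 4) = -8977443 / 28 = -320622.96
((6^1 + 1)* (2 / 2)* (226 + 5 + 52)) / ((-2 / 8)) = -7924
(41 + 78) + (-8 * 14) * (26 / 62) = 72.03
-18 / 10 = -9 / 5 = -1.80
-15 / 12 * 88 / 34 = -3.24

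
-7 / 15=-0.47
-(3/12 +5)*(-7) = 147/4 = 36.75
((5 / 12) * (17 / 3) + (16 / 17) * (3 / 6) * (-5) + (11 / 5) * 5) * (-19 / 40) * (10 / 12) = -128003 / 29376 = -4.36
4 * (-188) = -752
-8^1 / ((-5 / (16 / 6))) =64 / 15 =4.27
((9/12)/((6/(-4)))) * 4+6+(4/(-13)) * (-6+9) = 40/13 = 3.08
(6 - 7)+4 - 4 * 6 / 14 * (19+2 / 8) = -30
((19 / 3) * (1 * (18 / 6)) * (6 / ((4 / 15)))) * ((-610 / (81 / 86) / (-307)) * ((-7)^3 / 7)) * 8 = -353530.66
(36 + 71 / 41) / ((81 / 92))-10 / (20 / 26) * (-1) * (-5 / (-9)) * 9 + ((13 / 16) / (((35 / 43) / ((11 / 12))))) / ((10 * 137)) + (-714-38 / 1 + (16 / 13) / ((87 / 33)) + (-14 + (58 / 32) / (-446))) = -563506368578648947 / 856808318620800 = -657.68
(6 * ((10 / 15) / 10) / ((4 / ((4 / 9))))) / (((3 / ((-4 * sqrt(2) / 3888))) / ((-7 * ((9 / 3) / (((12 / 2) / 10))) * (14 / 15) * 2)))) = 98 * sqrt(2) / 98415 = 0.00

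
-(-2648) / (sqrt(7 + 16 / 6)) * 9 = 23832 * sqrt(87) / 29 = 7665.18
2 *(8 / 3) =16 / 3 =5.33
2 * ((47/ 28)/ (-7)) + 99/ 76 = 3065/ 3724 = 0.82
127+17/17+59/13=132.54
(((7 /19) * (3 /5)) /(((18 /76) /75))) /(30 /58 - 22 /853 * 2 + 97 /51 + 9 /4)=70648872 /4660423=15.16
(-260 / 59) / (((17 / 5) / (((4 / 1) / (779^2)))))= -5200 / 608661523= -0.00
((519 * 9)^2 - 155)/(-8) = -10909043/4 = -2727260.75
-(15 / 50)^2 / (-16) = 9 / 1600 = 0.01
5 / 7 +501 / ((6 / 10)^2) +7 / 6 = 1393.55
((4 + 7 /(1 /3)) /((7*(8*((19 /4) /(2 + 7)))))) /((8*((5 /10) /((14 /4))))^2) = 1575 /2432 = 0.65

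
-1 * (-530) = 530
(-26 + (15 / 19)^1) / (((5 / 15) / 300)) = -431100 / 19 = -22689.47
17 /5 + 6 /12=39 /10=3.90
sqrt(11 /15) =sqrt(165) /15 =0.86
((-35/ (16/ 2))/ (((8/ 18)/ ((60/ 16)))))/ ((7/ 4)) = -675/ 32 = -21.09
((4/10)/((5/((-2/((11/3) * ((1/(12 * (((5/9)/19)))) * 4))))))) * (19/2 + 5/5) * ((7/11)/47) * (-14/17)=4116/9184505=0.00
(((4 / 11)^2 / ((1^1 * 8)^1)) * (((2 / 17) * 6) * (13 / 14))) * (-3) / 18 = -26 / 14399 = -0.00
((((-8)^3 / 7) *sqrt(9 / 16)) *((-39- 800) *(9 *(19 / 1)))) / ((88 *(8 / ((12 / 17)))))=10329768 / 1309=7891.34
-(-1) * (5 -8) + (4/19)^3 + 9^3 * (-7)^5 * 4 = -336154205621/6859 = -49009214.99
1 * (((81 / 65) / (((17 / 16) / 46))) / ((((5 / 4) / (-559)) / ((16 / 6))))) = -27343872 / 425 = -64338.52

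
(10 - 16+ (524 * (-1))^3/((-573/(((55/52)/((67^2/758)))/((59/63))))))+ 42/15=157443973166672/3288125165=47882.60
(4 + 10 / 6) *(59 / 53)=1003 / 159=6.31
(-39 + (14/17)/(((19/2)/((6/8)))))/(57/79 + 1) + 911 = 4878113/5491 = 888.38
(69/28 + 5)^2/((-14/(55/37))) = -5.92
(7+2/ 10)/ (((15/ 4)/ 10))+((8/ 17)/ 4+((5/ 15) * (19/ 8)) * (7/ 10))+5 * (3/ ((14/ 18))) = 1118339/ 28560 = 39.16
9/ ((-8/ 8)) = -9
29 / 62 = 0.47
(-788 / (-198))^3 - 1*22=39816406 / 970299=41.04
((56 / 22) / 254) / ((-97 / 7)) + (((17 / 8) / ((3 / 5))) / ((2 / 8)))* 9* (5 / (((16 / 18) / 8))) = 1554965579 / 271018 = 5737.50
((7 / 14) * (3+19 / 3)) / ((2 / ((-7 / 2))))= -49 / 6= -8.17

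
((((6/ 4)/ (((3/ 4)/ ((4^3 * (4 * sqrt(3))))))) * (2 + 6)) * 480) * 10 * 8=272428036.14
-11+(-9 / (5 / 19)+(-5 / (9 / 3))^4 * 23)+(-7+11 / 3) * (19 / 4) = 94313 / 810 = 116.44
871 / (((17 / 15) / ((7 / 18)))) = 30485 / 102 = 298.87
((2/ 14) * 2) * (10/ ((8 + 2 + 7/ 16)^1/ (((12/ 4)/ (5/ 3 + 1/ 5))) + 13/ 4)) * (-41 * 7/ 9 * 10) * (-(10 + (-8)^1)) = 187.00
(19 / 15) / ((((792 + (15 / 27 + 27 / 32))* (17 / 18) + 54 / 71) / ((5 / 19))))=122688 / 276078229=0.00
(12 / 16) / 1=0.75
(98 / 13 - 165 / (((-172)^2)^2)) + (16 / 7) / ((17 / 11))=12209221875945 / 1353954597632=9.02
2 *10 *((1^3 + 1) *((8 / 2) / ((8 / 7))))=140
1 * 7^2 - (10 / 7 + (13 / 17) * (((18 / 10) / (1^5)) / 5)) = 140706 / 2975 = 47.30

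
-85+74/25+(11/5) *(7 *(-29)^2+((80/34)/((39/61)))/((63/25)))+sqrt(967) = 12903.67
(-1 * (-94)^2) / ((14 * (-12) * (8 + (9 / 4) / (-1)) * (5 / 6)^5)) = 11451456 / 503125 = 22.76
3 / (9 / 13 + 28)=39 / 373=0.10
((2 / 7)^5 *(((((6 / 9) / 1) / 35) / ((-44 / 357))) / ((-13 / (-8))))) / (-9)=2176 / 108153045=0.00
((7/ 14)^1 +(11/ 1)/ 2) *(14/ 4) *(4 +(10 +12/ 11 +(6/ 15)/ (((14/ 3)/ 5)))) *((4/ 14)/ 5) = 1434/ 77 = 18.62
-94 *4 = -376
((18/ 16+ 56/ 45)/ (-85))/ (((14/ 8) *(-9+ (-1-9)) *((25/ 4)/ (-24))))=-0.00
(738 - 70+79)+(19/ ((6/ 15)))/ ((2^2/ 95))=15001/ 8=1875.12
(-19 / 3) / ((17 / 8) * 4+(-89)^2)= -38 / 47577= -0.00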